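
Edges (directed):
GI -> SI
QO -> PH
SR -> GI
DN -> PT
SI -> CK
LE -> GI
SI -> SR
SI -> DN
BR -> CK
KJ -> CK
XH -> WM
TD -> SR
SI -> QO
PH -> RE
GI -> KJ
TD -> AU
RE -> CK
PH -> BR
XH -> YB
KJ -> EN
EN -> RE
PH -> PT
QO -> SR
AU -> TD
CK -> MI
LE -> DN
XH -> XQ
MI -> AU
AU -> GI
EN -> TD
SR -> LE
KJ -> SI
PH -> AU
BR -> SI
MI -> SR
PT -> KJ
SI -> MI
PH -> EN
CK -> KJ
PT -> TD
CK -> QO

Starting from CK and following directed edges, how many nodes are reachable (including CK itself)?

16

BFS from CK visits: CK, KJ, MI, QO, EN, SI, AU, SR, PH, RE, TD, DN, GI, LE, BR, PT
Reachable nodes: 16 of 20 total.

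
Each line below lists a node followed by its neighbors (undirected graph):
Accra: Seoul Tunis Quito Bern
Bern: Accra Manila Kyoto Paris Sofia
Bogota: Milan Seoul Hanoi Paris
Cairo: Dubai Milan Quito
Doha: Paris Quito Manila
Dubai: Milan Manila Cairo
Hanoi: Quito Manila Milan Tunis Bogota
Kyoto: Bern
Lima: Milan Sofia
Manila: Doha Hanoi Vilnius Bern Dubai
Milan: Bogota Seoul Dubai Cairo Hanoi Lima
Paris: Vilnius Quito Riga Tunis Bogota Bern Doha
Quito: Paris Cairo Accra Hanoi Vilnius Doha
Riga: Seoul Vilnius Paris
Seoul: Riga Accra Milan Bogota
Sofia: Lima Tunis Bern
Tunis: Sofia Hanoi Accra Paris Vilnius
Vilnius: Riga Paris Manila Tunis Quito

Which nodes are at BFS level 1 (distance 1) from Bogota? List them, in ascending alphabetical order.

Hanoi, Milan, Paris, Seoul

Level 0: Bogota
Level 1: Hanoi, Milan, Paris, Seoul
Level 2: Accra, Bern, Cairo, Doha, Dubai, Lima, Manila, Quito, Riga, Tunis, Vilnius
Level 3: Kyoto, Sofia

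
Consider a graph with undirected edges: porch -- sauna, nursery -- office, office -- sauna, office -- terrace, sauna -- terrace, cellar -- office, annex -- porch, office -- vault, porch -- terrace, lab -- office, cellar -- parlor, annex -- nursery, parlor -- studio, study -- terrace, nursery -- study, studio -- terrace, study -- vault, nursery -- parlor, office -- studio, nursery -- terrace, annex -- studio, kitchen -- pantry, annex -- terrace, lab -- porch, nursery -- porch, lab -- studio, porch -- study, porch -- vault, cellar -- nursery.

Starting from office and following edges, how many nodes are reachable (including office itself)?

BFS from office visits: office, cellar, lab, nursery, sauna, studio, terrace, vault, parlor, porch, annex, study
Reachable nodes: 12 of 14 total.

12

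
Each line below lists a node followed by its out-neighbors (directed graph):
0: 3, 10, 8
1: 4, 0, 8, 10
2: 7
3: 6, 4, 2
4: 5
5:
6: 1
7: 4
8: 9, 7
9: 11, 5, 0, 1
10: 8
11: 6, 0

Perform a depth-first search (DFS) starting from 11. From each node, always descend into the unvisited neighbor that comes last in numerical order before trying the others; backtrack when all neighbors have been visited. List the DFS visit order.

11 → 6 → 1 → 10 → 8 → 9 → 5 → 0 → 3 → 4 → 2 → 7

Visit 11
11 → 6
6 → 1
1 → 10
10 → 8
8 → 9
9 → 5
9 → 0
0 → 3
3 → 4
3 → 2
2 → 7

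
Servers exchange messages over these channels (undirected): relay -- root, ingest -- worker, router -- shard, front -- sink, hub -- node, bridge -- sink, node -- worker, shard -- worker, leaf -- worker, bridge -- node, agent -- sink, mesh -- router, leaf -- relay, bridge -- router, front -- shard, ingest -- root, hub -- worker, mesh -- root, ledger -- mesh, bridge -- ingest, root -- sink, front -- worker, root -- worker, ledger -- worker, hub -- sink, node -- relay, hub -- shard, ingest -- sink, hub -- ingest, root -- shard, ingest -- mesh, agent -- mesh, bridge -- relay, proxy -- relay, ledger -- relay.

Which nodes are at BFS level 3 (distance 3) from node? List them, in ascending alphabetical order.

agent, mesh

Level 0: node
Level 1: bridge, hub, relay, worker
Level 2: front, ingest, leaf, ledger, proxy, root, router, shard, sink
Level 3: agent, mesh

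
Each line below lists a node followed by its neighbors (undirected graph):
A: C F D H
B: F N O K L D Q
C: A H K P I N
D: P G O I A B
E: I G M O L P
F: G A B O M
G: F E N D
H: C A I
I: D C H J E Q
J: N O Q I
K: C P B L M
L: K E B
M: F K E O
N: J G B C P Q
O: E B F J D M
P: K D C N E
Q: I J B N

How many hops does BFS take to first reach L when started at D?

Level 0: D
Level 1: A, B, G, I, O, P
Level 2: C, E, F, H, J, K, L, M, N, Q
L first appears at level 2.

2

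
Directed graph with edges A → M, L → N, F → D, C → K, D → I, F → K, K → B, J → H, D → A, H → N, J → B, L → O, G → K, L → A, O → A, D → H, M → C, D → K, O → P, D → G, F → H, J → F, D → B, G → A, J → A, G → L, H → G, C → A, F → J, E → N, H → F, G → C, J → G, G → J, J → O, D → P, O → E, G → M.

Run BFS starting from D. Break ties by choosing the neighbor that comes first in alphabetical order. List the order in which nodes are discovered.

D, A, B, G, H, I, K, P, M, C, J, L, F, N, O, E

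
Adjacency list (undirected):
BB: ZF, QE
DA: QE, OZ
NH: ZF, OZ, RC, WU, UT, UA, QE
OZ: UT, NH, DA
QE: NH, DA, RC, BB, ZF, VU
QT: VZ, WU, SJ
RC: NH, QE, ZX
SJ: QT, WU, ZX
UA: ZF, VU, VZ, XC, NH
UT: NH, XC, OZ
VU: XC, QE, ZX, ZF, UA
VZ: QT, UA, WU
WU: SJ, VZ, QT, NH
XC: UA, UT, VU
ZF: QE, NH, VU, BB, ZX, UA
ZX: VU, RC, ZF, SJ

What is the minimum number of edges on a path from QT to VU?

3

Level 0: QT
Level 1: SJ, VZ, WU
Level 2: NH, UA, ZX
Level 3: OZ, QE, RC, UT, VU, XC, ZF
Level 4: BB, DA
VU first appears at level 3.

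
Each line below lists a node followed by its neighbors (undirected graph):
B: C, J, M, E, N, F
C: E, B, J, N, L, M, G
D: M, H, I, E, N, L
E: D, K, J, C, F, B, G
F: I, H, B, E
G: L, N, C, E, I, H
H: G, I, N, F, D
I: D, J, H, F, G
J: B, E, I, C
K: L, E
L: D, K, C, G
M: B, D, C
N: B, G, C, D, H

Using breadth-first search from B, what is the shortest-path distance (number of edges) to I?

Level 0: B
Level 1: C, E, F, J, M, N
Level 2: D, G, H, I, K, L
I first appears at level 2.

2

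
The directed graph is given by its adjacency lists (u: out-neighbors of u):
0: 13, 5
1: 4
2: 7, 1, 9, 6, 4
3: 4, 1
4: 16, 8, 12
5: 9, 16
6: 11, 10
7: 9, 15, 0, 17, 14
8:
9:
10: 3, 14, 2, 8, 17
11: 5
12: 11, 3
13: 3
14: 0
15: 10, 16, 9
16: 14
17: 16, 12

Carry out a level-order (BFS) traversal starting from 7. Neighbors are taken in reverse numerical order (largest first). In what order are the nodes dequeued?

7, 17, 15, 14, 9, 0, 16, 12, 10, 13, 5, 11, 3, 8, 2, 4, 1, 6

Visit 7; enqueue 17, 15, 14, 9, 0 → queue [17, 15, 14, 9, 0]
Visit 17; enqueue 16, 12 → queue [15, 14, 9, 0, 16, 12]
Visit 15; enqueue 10 → queue [14, 9, 0, 16, 12, 10]
Visit 14 → queue [9, 0, 16, 12, 10]
Visit 9 → queue [0, 16, 12, 10]
Visit 0; enqueue 13, 5 → queue [16, 12, 10, 13, 5]
Visit 16 → queue [12, 10, 13, 5]
Visit 12; enqueue 11, 3 → queue [10, 13, 5, 11, 3]
Visit 10; enqueue 8, 2 → queue [13, 5, 11, 3, 8, 2]
Visit 13 → queue [5, 11, 3, 8, 2]
Visit 5 → queue [11, 3, 8, 2]
Visit 11 → queue [3, 8, 2]
Visit 3; enqueue 4, 1 → queue [8, 2, 4, 1]
Visit 8 → queue [2, 4, 1]
Visit 2; enqueue 6 → queue [4, 1, 6]
Visit 4 → queue [1, 6]
Visit 1 → queue [6]
Visit 6 → queue []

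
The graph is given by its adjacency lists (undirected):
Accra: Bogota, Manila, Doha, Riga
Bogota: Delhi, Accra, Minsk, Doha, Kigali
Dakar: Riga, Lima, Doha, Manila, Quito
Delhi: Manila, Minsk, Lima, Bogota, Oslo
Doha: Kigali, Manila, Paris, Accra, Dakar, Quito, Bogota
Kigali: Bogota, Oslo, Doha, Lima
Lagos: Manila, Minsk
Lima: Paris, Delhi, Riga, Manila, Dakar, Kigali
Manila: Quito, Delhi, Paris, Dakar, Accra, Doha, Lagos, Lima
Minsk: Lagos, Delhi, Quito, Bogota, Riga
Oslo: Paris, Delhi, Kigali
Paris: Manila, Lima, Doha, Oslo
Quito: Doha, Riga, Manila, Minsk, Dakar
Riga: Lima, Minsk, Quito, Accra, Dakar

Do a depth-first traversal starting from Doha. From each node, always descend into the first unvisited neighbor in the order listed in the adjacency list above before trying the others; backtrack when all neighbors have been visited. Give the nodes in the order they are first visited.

Visit Doha
Doha → Kigali
Kigali → Bogota
Bogota → Delhi
Delhi → Manila
Manila → Quito
Quito → Riga
Riga → Lima
Lima → Paris
Paris → Oslo
Lima → Dakar
Riga → Minsk
Minsk → Lagos
Riga → Accra

Doha, Kigali, Bogota, Delhi, Manila, Quito, Riga, Lima, Paris, Oslo, Dakar, Minsk, Lagos, Accra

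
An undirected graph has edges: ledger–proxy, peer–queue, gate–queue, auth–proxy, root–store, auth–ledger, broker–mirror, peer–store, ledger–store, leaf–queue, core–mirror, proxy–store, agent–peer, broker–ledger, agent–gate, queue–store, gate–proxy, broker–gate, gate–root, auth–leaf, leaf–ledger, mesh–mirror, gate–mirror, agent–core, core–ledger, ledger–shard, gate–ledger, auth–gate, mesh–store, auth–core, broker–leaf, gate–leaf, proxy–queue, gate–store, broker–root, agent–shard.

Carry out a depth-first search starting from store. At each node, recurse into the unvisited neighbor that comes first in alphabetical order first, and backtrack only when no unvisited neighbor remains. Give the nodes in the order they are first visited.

store gate agent core auth leaf broker ledger proxy queue peer shard mirror mesh root

Visit store
store → gate
gate → agent
agent → core
core → auth
auth → leaf
leaf → broker
broker → ledger
ledger → proxy
proxy → queue
queue → peer
ledger → shard
broker → mirror
mirror → mesh
broker → root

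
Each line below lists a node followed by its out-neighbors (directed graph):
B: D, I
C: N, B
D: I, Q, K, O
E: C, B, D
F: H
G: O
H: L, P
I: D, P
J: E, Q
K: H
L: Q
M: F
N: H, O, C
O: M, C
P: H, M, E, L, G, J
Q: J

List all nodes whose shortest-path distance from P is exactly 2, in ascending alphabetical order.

B, C, D, F, O, Q

Level 0: P
Level 1: E, G, H, J, L, M
Level 2: B, C, D, F, O, Q
Level 3: I, K, N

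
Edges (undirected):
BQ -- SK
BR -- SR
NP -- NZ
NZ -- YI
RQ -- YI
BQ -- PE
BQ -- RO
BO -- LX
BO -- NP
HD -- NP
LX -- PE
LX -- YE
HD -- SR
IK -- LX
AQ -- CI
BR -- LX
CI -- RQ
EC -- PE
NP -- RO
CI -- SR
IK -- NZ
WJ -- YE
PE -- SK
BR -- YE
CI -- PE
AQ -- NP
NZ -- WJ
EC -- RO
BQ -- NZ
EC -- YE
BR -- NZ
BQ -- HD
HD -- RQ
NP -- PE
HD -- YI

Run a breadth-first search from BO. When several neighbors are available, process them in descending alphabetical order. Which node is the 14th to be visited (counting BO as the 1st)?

SK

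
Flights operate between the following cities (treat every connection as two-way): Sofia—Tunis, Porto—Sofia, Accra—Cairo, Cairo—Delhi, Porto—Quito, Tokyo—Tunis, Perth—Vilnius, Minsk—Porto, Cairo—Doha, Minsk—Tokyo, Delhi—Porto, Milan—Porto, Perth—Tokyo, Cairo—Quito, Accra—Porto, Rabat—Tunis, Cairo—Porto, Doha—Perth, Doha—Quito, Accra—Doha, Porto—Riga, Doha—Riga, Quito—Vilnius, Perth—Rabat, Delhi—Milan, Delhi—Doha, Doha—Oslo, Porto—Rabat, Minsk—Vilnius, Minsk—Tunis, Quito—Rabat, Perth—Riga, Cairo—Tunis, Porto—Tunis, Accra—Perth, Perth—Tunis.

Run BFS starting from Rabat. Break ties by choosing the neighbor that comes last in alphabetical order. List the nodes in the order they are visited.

Visit Rabat; enqueue Tunis, Quito, Porto, Perth → queue [Tunis, Quito, Porto, Perth]
Visit Tunis; enqueue Tokyo, Sofia, Minsk, Cairo → queue [Quito, Porto, Perth, Tokyo, Sofia, Minsk, Cairo]
Visit Quito; enqueue Vilnius, Doha → queue [Porto, Perth, Tokyo, Sofia, Minsk, Cairo, Vilnius, Doha]
Visit Porto; enqueue Riga, Milan, Delhi, Accra → queue [Perth, Tokyo, Sofia, Minsk, Cairo, Vilnius, Doha, Riga, Milan, Delhi, Accra]
Visit Perth → queue [Tokyo, Sofia, Minsk, Cairo, Vilnius, Doha, Riga, Milan, Delhi, Accra]
Visit Tokyo → queue [Sofia, Minsk, Cairo, Vilnius, Doha, Riga, Milan, Delhi, Accra]
Visit Sofia → queue [Minsk, Cairo, Vilnius, Doha, Riga, Milan, Delhi, Accra]
Visit Minsk → queue [Cairo, Vilnius, Doha, Riga, Milan, Delhi, Accra]
Visit Cairo → queue [Vilnius, Doha, Riga, Milan, Delhi, Accra]
Visit Vilnius → queue [Doha, Riga, Milan, Delhi, Accra]
Visit Doha; enqueue Oslo → queue [Riga, Milan, Delhi, Accra, Oslo]
Visit Riga → queue [Milan, Delhi, Accra, Oslo]
Visit Milan → queue [Delhi, Accra, Oslo]
Visit Delhi → queue [Accra, Oslo]
Visit Accra → queue [Oslo]
Visit Oslo → queue []

Rabat Tunis Quito Porto Perth Tokyo Sofia Minsk Cairo Vilnius Doha Riga Milan Delhi Accra Oslo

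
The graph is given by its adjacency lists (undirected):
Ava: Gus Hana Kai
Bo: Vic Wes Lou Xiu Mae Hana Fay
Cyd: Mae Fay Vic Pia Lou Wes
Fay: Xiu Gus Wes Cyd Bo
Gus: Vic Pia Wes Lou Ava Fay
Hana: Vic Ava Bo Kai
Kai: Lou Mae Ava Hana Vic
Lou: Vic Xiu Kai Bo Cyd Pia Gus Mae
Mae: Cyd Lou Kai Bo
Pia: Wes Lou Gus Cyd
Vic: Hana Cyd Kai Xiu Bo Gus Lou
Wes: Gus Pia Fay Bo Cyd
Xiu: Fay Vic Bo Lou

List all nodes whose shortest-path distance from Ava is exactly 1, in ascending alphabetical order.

Level 0: Ava
Level 1: Gus, Hana, Kai
Level 2: Bo, Fay, Lou, Mae, Pia, Vic, Wes
Level 3: Cyd, Xiu

Gus, Hana, Kai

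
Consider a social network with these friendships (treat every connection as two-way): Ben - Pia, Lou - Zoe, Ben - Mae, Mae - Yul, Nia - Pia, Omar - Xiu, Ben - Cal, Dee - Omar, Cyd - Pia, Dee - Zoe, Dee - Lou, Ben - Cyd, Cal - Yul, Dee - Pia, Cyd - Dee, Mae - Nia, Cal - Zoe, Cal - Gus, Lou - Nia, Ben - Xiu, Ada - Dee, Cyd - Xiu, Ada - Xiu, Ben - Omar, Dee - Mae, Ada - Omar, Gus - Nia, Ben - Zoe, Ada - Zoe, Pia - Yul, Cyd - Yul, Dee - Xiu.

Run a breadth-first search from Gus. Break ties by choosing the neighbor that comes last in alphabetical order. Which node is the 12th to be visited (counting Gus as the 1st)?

Visit Gus; enqueue Nia, Cal → queue [Nia, Cal]
Visit Nia; enqueue Pia, Mae, Lou → queue [Cal, Pia, Mae, Lou]
Visit Cal; enqueue Zoe, Yul, Ben → queue [Pia, Mae, Lou, Zoe, Yul, Ben]
Visit Pia; enqueue Dee, Cyd → queue [Mae, Lou, Zoe, Yul, Ben, Dee, Cyd]
Visit Mae → queue [Lou, Zoe, Yul, Ben, Dee, Cyd]
Visit Lou → queue [Zoe, Yul, Ben, Dee, Cyd]
Visit Zoe; enqueue Ada → queue [Yul, Ben, Dee, Cyd, Ada]
Visit Yul → queue [Ben, Dee, Cyd, Ada]
Visit Ben; enqueue Xiu, Omar → queue [Dee, Cyd, Ada, Xiu, Omar]
Visit Dee → queue [Cyd, Ada, Xiu, Omar]
Visit Cyd → queue [Ada, Xiu, Omar]
Visit Ada → queue [Xiu, Omar]
Visit Xiu → queue [Omar]
Visit Omar → queue []

Visit order: Gus, Nia, Cal, Pia, Mae, Lou, Zoe, Yul, Ben, Dee, Cyd, Ada, Xiu, Omar

Ada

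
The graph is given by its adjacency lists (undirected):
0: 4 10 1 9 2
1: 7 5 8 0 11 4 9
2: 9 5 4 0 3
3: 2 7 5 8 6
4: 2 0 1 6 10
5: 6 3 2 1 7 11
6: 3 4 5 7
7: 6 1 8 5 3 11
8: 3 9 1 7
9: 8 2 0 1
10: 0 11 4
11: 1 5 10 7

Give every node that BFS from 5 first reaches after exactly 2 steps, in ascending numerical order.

0, 4, 8, 9, 10

Level 0: 5
Level 1: 1, 2, 3, 6, 7, 11
Level 2: 0, 4, 8, 9, 10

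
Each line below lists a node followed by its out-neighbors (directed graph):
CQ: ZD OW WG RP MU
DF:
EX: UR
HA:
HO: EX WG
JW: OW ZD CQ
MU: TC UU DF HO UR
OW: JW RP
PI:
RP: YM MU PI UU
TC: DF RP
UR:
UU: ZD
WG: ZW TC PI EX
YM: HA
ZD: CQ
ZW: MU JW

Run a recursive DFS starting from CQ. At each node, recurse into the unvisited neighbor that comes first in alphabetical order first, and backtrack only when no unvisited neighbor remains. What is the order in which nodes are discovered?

CQ, MU, DF, HO, EX, UR, WG, PI, TC, RP, UU, ZD, YM, HA, ZW, JW, OW

Visit CQ
CQ → MU
MU → DF
MU → HO
HO → EX
EX → UR
HO → WG
WG → PI
WG → TC
TC → RP
RP → UU
UU → ZD
RP → YM
YM → HA
WG → ZW
ZW → JW
JW → OW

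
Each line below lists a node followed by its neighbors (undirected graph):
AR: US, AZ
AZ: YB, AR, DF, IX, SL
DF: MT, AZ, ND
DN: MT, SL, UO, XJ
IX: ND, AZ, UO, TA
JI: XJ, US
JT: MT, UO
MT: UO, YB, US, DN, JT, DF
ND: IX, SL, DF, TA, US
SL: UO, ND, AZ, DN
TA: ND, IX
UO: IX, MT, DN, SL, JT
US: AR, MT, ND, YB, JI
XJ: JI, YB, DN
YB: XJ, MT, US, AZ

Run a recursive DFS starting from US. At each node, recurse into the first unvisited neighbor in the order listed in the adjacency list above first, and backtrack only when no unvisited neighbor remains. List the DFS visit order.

US -> AR -> AZ -> YB -> XJ -> JI -> DN -> MT -> UO -> IX -> ND -> SL -> DF -> TA -> JT

Visit US
US → AR
AR → AZ
AZ → YB
YB → XJ
XJ → JI
XJ → DN
DN → MT
MT → UO
UO → IX
IX → ND
ND → SL
ND → DF
ND → TA
UO → JT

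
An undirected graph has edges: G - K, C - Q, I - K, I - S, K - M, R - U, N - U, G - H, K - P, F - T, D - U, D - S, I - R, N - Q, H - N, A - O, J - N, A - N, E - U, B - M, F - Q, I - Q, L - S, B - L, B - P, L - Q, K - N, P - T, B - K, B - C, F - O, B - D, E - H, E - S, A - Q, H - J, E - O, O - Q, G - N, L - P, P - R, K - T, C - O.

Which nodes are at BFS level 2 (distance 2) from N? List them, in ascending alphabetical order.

Level 0: N
Level 1: A, G, H, J, K, Q, U
Level 2: B, C, D, E, F, I, L, M, O, P, R, T
Level 3: S

B, C, D, E, F, I, L, M, O, P, R, T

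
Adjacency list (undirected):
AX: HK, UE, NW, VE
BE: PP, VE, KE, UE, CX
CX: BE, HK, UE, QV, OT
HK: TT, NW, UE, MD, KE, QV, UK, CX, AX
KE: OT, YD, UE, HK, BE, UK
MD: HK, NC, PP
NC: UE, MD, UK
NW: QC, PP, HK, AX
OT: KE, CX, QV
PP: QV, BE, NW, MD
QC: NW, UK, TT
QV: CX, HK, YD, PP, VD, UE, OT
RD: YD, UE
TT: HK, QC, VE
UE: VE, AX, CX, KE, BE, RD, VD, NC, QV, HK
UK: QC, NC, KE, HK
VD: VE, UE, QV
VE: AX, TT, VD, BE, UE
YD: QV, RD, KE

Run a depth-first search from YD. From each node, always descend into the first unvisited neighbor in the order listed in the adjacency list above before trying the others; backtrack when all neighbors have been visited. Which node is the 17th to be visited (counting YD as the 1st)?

OT

Visit YD
YD → QV
QV → CX
CX → BE
BE → PP
PP → NW
NW → QC
QC → UK
UK → NC
NC → UE
UE → VE
VE → AX
AX → HK
HK → TT
HK → MD
HK → KE
KE → OT
VE → VD
UE → RD

Visit order: YD, QV, CX, BE, PP, NW, QC, UK, NC, UE, VE, AX, HK, TT, MD, KE, OT, VD, RD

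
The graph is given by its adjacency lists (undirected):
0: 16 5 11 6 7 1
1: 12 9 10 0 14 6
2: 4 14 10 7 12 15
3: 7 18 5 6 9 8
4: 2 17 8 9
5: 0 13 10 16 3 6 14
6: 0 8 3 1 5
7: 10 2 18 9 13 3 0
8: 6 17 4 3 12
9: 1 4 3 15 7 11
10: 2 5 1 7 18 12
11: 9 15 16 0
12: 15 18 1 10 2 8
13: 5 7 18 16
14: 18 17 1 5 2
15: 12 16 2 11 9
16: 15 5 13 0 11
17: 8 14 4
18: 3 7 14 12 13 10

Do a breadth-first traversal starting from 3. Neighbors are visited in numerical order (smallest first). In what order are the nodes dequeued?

Visit 3; enqueue 5, 6, 7, 8, 9, 18 → queue [5, 6, 7, 8, 9, 18]
Visit 5; enqueue 0, 10, 13, 14, 16 → queue [6, 7, 8, 9, 18, 0, 10, 13, 14, 16]
Visit 6; enqueue 1 → queue [7, 8, 9, 18, 0, 10, 13, 14, 16, 1]
Visit 7; enqueue 2 → queue [8, 9, 18, 0, 10, 13, 14, 16, 1, 2]
Visit 8; enqueue 4, 12, 17 → queue [9, 18, 0, 10, 13, 14, 16, 1, 2, 4, 12, 17]
Visit 9; enqueue 11, 15 → queue [18, 0, 10, 13, 14, 16, 1, 2, 4, 12, 17, 11, 15]
Visit 18 → queue [0, 10, 13, 14, 16, 1, 2, 4, 12, 17, 11, 15]
Visit 0 → queue [10, 13, 14, 16, 1, 2, 4, 12, 17, 11, 15]
Visit 10 → queue [13, 14, 16, 1, 2, 4, 12, 17, 11, 15]
Visit 13 → queue [14, 16, 1, 2, 4, 12, 17, 11, 15]
Visit 14 → queue [16, 1, 2, 4, 12, 17, 11, 15]
Visit 16 → queue [1, 2, 4, 12, 17, 11, 15]
Visit 1 → queue [2, 4, 12, 17, 11, 15]
Visit 2 → queue [4, 12, 17, 11, 15]
Visit 4 → queue [12, 17, 11, 15]
Visit 12 → queue [17, 11, 15]
Visit 17 → queue [11, 15]
Visit 11 → queue [15]
Visit 15 → queue []

3, 5, 6, 7, 8, 9, 18, 0, 10, 13, 14, 16, 1, 2, 4, 12, 17, 11, 15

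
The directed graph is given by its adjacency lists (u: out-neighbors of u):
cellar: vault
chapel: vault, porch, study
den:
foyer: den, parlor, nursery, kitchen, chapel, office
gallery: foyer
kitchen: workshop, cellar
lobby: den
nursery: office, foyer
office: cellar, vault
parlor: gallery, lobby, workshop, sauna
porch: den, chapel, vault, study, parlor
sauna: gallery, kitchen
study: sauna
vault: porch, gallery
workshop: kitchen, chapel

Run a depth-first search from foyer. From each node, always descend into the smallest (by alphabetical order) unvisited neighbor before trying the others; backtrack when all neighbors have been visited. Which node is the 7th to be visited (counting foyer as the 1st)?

lobby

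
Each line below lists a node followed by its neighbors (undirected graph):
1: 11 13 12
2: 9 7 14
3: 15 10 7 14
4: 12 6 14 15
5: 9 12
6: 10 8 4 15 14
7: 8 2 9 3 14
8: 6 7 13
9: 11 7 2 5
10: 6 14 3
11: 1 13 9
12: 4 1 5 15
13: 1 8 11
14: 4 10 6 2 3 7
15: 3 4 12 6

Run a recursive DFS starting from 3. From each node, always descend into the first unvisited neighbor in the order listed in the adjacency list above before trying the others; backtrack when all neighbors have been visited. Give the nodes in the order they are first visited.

Visit 3
3 → 15
15 → 4
4 → 12
12 → 1
1 → 11
11 → 13
13 → 8
8 → 6
6 → 10
10 → 14
14 → 2
2 → 9
9 → 7
9 → 5

3 -> 15 -> 4 -> 12 -> 1 -> 11 -> 13 -> 8 -> 6 -> 10 -> 14 -> 2 -> 9 -> 7 -> 5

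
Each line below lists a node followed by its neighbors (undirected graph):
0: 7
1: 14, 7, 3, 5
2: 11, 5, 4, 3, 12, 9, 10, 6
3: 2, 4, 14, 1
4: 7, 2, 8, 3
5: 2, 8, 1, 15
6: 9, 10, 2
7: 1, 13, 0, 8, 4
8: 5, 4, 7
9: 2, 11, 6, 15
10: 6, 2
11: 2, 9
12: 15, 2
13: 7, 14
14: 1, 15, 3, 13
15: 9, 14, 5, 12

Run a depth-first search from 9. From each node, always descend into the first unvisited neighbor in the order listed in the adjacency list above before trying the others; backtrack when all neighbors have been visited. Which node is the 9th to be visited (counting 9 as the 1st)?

14

Visit 9
9 → 2
2 → 11
2 → 5
5 → 8
8 → 4
4 → 7
7 → 1
1 → 14
14 → 15
15 → 12
14 → 3
14 → 13
7 → 0
2 → 10
10 → 6

Visit order: 9, 2, 11, 5, 8, 4, 7, 1, 14, 15, 12, 3, 13, 0, 10, 6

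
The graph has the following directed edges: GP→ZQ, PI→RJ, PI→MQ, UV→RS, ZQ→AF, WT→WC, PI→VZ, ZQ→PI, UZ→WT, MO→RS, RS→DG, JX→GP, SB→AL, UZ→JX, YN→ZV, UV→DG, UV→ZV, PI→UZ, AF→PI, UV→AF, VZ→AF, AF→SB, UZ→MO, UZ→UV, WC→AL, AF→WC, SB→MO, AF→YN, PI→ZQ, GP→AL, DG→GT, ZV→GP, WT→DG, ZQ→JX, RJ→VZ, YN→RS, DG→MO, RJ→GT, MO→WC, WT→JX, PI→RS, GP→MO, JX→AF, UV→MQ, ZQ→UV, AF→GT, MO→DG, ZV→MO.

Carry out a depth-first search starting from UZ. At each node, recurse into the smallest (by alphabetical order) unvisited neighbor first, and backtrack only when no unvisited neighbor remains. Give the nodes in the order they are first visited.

UZ -> JX -> AF -> GT -> PI -> MQ -> RJ -> VZ -> RS -> DG -> MO -> WC -> AL -> ZQ -> UV -> ZV -> GP -> SB -> YN -> WT

Visit UZ
UZ → JX
JX → AF
AF → GT
AF → PI
PI → MQ
PI → RJ
RJ → VZ
PI → RS
RS → DG
DG → MO
MO → WC
WC → AL
PI → ZQ
ZQ → UV
UV → ZV
ZV → GP
AF → SB
AF → YN
UZ → WT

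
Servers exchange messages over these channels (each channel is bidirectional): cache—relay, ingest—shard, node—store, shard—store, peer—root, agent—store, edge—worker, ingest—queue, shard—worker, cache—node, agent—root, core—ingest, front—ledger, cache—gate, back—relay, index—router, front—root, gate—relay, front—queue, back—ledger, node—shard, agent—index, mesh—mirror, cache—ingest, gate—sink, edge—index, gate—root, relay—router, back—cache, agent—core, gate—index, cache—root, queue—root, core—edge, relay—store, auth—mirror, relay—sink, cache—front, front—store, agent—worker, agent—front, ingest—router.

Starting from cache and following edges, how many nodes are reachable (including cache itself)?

20

BFS from cache visits: cache, back, front, gate, ingest, node, relay, root, ledger, agent, queue, store, index, sink, core, router, shard, peer, worker, edge
Reachable nodes: 20 of 23 total.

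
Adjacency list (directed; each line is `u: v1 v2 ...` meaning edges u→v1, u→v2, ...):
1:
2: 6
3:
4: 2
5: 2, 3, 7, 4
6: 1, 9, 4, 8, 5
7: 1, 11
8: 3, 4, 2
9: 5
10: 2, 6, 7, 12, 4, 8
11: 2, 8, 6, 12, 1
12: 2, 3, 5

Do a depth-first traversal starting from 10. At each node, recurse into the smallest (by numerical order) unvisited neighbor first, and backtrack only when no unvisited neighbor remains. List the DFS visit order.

Visit 10
10 → 2
2 → 6
6 → 1
6 → 4
6 → 5
5 → 3
5 → 7
7 → 11
11 → 8
11 → 12
6 → 9

10, 2, 6, 1, 4, 5, 3, 7, 11, 8, 12, 9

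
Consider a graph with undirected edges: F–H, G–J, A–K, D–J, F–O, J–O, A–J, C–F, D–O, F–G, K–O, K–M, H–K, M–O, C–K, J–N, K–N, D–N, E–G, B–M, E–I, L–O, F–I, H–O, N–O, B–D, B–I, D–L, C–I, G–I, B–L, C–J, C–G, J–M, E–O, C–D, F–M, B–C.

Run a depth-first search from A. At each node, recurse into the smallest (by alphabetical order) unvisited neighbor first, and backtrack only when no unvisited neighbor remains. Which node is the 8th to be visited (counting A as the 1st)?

E

Visit A
A → J
J → C
C → B
B → D
D → L
L → O
O → E
E → G
G → F
F → H
H → K
K → M
K → N
F → I

Visit order: A, J, C, B, D, L, O, E, G, F, H, K, M, N, I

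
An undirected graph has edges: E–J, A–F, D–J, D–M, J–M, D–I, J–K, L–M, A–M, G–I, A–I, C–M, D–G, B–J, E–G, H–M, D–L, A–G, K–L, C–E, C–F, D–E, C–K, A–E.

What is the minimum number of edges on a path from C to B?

Level 0: C
Level 1: E, F, K, M
Level 2: A, D, G, H, J, L
Level 3: B, I
B first appears at level 3.

3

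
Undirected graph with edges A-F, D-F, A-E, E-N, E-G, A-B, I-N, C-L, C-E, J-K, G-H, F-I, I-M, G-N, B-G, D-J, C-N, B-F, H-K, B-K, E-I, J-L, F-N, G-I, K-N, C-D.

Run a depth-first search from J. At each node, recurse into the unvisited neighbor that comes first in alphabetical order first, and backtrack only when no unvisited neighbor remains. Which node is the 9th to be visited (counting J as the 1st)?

G

Visit J
J → D
D → C
C → E
E → A
A → B
B → F
F → I
I → G
G → H
H → K
K → N
I → M
C → L

Visit order: J, D, C, E, A, B, F, I, G, H, K, N, M, L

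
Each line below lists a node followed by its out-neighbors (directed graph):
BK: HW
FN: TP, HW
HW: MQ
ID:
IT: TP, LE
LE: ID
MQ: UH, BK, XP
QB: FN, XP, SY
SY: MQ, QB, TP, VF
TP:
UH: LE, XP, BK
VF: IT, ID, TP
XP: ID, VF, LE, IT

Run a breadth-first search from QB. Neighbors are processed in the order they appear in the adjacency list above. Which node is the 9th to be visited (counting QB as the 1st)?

Visit QB; enqueue FN, XP, SY → queue [FN, XP, SY]
Visit FN; enqueue TP, HW → queue [XP, SY, TP, HW]
Visit XP; enqueue ID, VF, LE, IT → queue [SY, TP, HW, ID, VF, LE, IT]
Visit SY; enqueue MQ → queue [TP, HW, ID, VF, LE, IT, MQ]
Visit TP → queue [HW, ID, VF, LE, IT, MQ]
Visit HW → queue [ID, VF, LE, IT, MQ]
Visit ID → queue [VF, LE, IT, MQ]
Visit VF → queue [LE, IT, MQ]
Visit LE → queue [IT, MQ]
Visit IT → queue [MQ]
Visit MQ; enqueue UH, BK → queue [UH, BK]
Visit UH → queue [BK]
Visit BK → queue []

Visit order: QB, FN, XP, SY, TP, HW, ID, VF, LE, IT, MQ, UH, BK

LE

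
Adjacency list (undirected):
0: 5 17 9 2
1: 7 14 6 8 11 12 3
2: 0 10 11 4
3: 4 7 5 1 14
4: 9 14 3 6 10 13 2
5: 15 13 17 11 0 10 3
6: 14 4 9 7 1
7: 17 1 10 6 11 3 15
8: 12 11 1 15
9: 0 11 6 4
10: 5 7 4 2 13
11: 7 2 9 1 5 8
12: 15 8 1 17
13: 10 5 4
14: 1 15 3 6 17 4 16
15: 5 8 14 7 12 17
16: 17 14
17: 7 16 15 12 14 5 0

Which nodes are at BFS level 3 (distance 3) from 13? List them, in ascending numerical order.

Level 0: 13
Level 1: 4, 5, 10
Level 2: 0, 2, 3, 6, 7, 9, 11, 14, 15, 17
Level 3: 1, 8, 12, 16

1, 8, 12, 16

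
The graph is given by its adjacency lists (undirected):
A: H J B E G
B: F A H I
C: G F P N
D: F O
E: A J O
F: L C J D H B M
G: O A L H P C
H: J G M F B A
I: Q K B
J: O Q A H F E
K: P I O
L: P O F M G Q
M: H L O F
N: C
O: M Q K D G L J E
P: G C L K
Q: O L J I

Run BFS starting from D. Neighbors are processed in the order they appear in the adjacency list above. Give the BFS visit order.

Visit D; enqueue F, O → queue [F, O]
Visit F; enqueue L, C, J, H, B, M → queue [O, L, C, J, H, B, M]
Visit O; enqueue Q, K, G, E → queue [L, C, J, H, B, M, Q, K, G, E]
Visit L; enqueue P → queue [C, J, H, B, M, Q, K, G, E, P]
Visit C; enqueue N → queue [J, H, B, M, Q, K, G, E, P, N]
Visit J; enqueue A → queue [H, B, M, Q, K, G, E, P, N, A]
Visit H → queue [B, M, Q, K, G, E, P, N, A]
Visit B; enqueue I → queue [M, Q, K, G, E, P, N, A, I]
Visit M → queue [Q, K, G, E, P, N, A, I]
Visit Q → queue [K, G, E, P, N, A, I]
Visit K → queue [G, E, P, N, A, I]
Visit G → queue [E, P, N, A, I]
Visit E → queue [P, N, A, I]
Visit P → queue [N, A, I]
Visit N → queue [A, I]
Visit A → queue [I]
Visit I → queue []

D, F, O, L, C, J, H, B, M, Q, K, G, E, P, N, A, I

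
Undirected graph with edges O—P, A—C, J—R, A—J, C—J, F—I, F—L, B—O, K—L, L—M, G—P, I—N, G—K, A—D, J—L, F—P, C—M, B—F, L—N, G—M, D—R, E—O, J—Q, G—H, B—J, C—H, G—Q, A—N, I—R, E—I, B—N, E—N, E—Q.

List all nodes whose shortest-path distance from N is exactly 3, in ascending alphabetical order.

G, H, P

Level 0: N
Level 1: A, B, E, I, L
Level 2: C, D, F, J, K, M, O, Q, R
Level 3: G, H, P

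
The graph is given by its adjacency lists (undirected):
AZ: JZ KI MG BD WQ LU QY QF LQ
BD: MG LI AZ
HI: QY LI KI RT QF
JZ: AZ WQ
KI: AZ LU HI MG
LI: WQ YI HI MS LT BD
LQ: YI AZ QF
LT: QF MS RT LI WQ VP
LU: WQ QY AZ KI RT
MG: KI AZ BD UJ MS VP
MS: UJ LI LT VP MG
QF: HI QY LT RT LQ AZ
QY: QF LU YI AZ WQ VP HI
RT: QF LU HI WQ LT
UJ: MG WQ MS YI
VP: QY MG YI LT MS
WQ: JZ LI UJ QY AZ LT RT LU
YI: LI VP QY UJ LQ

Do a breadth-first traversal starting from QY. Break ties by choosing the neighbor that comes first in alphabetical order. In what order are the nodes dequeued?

QY → AZ → HI → LU → QF → VP → WQ → YI → BD → JZ → KI → LQ → MG → LI → RT → LT → MS → UJ

Visit QY; enqueue AZ, HI, LU, QF, VP, WQ, YI → queue [AZ, HI, LU, QF, VP, WQ, YI]
Visit AZ; enqueue BD, JZ, KI, LQ, MG → queue [HI, LU, QF, VP, WQ, YI, BD, JZ, KI, LQ, MG]
Visit HI; enqueue LI, RT → queue [LU, QF, VP, WQ, YI, BD, JZ, KI, LQ, MG, LI, RT]
Visit LU → queue [QF, VP, WQ, YI, BD, JZ, KI, LQ, MG, LI, RT]
Visit QF; enqueue LT → queue [VP, WQ, YI, BD, JZ, KI, LQ, MG, LI, RT, LT]
Visit VP; enqueue MS → queue [WQ, YI, BD, JZ, KI, LQ, MG, LI, RT, LT, MS]
Visit WQ; enqueue UJ → queue [YI, BD, JZ, KI, LQ, MG, LI, RT, LT, MS, UJ]
Visit YI → queue [BD, JZ, KI, LQ, MG, LI, RT, LT, MS, UJ]
Visit BD → queue [JZ, KI, LQ, MG, LI, RT, LT, MS, UJ]
Visit JZ → queue [KI, LQ, MG, LI, RT, LT, MS, UJ]
Visit KI → queue [LQ, MG, LI, RT, LT, MS, UJ]
Visit LQ → queue [MG, LI, RT, LT, MS, UJ]
Visit MG → queue [LI, RT, LT, MS, UJ]
Visit LI → queue [RT, LT, MS, UJ]
Visit RT → queue [LT, MS, UJ]
Visit LT → queue [MS, UJ]
Visit MS → queue [UJ]
Visit UJ → queue []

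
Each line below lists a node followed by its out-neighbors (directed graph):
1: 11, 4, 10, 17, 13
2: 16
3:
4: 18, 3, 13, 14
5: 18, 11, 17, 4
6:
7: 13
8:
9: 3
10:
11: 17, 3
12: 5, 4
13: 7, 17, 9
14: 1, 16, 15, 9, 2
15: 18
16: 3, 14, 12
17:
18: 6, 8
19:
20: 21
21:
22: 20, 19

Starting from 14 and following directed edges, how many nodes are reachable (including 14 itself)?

18

BFS from 14 visits: 14, 1, 16, 15, 9, 2, 11, 4, 10, 17, 13, 3, 12, 18, 7, 5, 6, 8
Reachable nodes: 18 of 22 total.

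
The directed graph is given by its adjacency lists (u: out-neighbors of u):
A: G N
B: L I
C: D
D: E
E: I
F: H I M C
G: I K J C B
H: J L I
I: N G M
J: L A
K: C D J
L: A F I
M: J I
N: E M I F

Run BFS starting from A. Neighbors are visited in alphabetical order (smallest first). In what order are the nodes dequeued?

A, G, N, B, C, I, J, K, E, F, M, L, D, H

Visit A; enqueue G, N → queue [G, N]
Visit G; enqueue B, C, I, J, K → queue [N, B, C, I, J, K]
Visit N; enqueue E, F, M → queue [B, C, I, J, K, E, F, M]
Visit B; enqueue L → queue [C, I, J, K, E, F, M, L]
Visit C; enqueue D → queue [I, J, K, E, F, M, L, D]
Visit I → queue [J, K, E, F, M, L, D]
Visit J → queue [K, E, F, M, L, D]
Visit K → queue [E, F, M, L, D]
Visit E → queue [F, M, L, D]
Visit F; enqueue H → queue [M, L, D, H]
Visit M → queue [L, D, H]
Visit L → queue [D, H]
Visit D → queue [H]
Visit H → queue []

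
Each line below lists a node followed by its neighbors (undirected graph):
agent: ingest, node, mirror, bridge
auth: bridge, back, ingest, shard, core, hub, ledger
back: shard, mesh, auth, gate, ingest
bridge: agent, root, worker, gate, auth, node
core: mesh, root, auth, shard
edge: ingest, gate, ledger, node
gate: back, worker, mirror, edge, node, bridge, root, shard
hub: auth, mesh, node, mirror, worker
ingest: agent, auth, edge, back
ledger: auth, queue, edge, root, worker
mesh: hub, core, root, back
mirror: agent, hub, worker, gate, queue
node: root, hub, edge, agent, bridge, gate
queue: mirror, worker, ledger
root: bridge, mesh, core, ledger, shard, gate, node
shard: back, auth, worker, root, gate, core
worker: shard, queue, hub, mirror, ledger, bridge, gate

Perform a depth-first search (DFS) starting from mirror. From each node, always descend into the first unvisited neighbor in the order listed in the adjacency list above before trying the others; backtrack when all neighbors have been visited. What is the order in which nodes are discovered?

mirror -> agent -> ingest -> auth -> bridge -> root -> mesh -> hub -> node -> edge -> gate -> back -> shard -> worker -> queue -> ledger -> core

Visit mirror
mirror → agent
agent → ingest
ingest → auth
auth → bridge
bridge → root
root → mesh
mesh → hub
hub → node
node → edge
edge → gate
gate → back
back → shard
shard → worker
worker → queue
queue → ledger
shard → core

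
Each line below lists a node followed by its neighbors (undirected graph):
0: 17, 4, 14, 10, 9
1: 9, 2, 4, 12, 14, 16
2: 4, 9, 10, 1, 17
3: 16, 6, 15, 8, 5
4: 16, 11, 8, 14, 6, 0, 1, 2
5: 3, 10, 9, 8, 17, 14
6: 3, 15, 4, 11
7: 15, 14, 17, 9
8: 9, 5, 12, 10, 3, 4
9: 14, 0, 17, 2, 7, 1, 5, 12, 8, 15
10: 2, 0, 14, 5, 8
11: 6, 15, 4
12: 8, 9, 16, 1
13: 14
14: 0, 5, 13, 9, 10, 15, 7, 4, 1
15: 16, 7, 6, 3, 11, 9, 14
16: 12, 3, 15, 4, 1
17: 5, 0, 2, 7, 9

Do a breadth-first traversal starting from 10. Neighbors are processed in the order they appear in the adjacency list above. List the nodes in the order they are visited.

10 → 2 → 0 → 14 → 5 → 8 → 4 → 9 → 1 → 17 → 13 → 15 → 7 → 3 → 12 → 16 → 11 → 6

Visit 10; enqueue 2, 0, 14, 5, 8 → queue [2, 0, 14, 5, 8]
Visit 2; enqueue 4, 9, 1, 17 → queue [0, 14, 5, 8, 4, 9, 1, 17]
Visit 0 → queue [14, 5, 8, 4, 9, 1, 17]
Visit 14; enqueue 13, 15, 7 → queue [5, 8, 4, 9, 1, 17, 13, 15, 7]
Visit 5; enqueue 3 → queue [8, 4, 9, 1, 17, 13, 15, 7, 3]
Visit 8; enqueue 12 → queue [4, 9, 1, 17, 13, 15, 7, 3, 12]
Visit 4; enqueue 16, 11, 6 → queue [9, 1, 17, 13, 15, 7, 3, 12, 16, 11, 6]
Visit 9 → queue [1, 17, 13, 15, 7, 3, 12, 16, 11, 6]
Visit 1 → queue [17, 13, 15, 7, 3, 12, 16, 11, 6]
Visit 17 → queue [13, 15, 7, 3, 12, 16, 11, 6]
Visit 13 → queue [15, 7, 3, 12, 16, 11, 6]
Visit 15 → queue [7, 3, 12, 16, 11, 6]
Visit 7 → queue [3, 12, 16, 11, 6]
Visit 3 → queue [12, 16, 11, 6]
Visit 12 → queue [16, 11, 6]
Visit 16 → queue [11, 6]
Visit 11 → queue [6]
Visit 6 → queue []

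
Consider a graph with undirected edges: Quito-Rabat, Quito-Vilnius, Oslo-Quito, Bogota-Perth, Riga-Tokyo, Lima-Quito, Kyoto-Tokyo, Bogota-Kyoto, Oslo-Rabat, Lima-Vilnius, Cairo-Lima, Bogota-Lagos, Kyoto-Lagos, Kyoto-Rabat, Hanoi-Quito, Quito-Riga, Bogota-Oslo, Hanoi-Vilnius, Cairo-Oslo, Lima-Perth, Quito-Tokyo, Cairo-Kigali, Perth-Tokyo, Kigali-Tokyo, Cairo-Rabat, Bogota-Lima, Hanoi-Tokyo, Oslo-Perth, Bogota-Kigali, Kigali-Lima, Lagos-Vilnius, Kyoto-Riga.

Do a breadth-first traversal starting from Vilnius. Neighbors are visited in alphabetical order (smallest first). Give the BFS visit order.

Visit Vilnius; enqueue Hanoi, Lagos, Lima, Quito → queue [Hanoi, Lagos, Lima, Quito]
Visit Hanoi; enqueue Tokyo → queue [Lagos, Lima, Quito, Tokyo]
Visit Lagos; enqueue Bogota, Kyoto → queue [Lima, Quito, Tokyo, Bogota, Kyoto]
Visit Lima; enqueue Cairo, Kigali, Perth → queue [Quito, Tokyo, Bogota, Kyoto, Cairo, Kigali, Perth]
Visit Quito; enqueue Oslo, Rabat, Riga → queue [Tokyo, Bogota, Kyoto, Cairo, Kigali, Perth, Oslo, Rabat, Riga]
Visit Tokyo → queue [Bogota, Kyoto, Cairo, Kigali, Perth, Oslo, Rabat, Riga]
Visit Bogota → queue [Kyoto, Cairo, Kigali, Perth, Oslo, Rabat, Riga]
Visit Kyoto → queue [Cairo, Kigali, Perth, Oslo, Rabat, Riga]
Visit Cairo → queue [Kigali, Perth, Oslo, Rabat, Riga]
Visit Kigali → queue [Perth, Oslo, Rabat, Riga]
Visit Perth → queue [Oslo, Rabat, Riga]
Visit Oslo → queue [Rabat, Riga]
Visit Rabat → queue [Riga]
Visit Riga → queue []

Vilnius → Hanoi → Lagos → Lima → Quito → Tokyo → Bogota → Kyoto → Cairo → Kigali → Perth → Oslo → Rabat → Riga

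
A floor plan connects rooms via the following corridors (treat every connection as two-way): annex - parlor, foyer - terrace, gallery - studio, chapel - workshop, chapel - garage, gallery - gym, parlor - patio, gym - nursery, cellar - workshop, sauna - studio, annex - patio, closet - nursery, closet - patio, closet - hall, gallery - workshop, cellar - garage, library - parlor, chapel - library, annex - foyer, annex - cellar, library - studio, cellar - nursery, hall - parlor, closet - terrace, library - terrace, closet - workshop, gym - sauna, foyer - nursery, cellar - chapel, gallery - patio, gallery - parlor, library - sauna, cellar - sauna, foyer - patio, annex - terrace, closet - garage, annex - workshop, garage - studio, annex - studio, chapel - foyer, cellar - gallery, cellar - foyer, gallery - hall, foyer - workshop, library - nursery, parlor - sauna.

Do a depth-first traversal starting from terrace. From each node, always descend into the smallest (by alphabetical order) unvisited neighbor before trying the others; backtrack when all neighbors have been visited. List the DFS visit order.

terrace annex cellar chapel foyer nursery closet garage studio gallery gym sauna library parlor hall patio workshop

Visit terrace
terrace → annex
annex → cellar
cellar → chapel
chapel → foyer
foyer → nursery
nursery → closet
closet → garage
garage → studio
studio → gallery
gallery → gym
gym → sauna
sauna → library
library → parlor
parlor → hall
parlor → patio
gallery → workshop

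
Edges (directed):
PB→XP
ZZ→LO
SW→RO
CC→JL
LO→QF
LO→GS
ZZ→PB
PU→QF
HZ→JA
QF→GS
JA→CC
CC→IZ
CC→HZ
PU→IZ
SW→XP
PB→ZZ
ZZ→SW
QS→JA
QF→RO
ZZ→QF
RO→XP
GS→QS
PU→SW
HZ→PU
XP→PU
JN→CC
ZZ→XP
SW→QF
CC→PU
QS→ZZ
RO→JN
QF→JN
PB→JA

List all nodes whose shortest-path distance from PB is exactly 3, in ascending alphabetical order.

Level 0: PB
Level 1: JA, XP, ZZ
Level 2: CC, LO, PU, QF, SW
Level 3: GS, HZ, IZ, JL, JN, RO
Level 4: QS

GS, HZ, IZ, JL, JN, RO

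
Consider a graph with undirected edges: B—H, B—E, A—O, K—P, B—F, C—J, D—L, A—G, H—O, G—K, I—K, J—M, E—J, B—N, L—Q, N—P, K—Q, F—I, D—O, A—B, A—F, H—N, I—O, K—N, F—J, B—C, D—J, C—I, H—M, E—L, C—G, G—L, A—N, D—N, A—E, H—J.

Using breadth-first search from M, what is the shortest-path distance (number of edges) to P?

Level 0: M
Level 1: H, J
Level 2: B, C, D, E, F, N, O
Level 3: A, G, I, K, L, P
Level 4: Q
P first appears at level 3.

3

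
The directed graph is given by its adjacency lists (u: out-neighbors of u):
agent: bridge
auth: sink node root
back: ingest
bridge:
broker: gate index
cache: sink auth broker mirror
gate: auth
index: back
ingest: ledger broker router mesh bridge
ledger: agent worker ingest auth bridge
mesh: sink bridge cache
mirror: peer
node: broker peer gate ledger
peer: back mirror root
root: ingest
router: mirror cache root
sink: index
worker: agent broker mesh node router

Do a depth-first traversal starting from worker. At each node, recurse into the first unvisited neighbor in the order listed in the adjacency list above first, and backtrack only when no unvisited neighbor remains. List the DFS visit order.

Visit worker
worker → agent
agent → bridge
worker → broker
broker → gate
gate → auth
auth → sink
sink → index
index → back
back → ingest
ingest → ledger
ingest → router
router → mirror
mirror → peer
peer → root
router → cache
ingest → mesh
auth → node

worker -> agent -> bridge -> broker -> gate -> auth -> sink -> index -> back -> ingest -> ledger -> router -> mirror -> peer -> root -> cache -> mesh -> node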